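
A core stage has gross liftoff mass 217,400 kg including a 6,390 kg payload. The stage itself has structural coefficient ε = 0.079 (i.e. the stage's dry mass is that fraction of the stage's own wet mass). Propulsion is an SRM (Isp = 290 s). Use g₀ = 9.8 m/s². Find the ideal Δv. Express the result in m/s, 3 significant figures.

Stage wet mass = m₀ − payload = 217,400 − 6,390 = 211,010 kg.
Stage dry mass = ε × stage wet mass = 0.079 × 211,010 = 16,669.8 kg.
Burnout mass m_f = stage dry + payload = 16,669.8 + 6,390 = 23,059.8 kg.
v_e = Isp · g₀ = 290 × 9.8 = 2842.0 m/s.
Δv = v_e · ln(217,400/23,059.8) = 2842.0 × ln(9.428) = 2842.0 × 2.2436 ≈ 6376 m/s.

Δv ≈ 6380 m/s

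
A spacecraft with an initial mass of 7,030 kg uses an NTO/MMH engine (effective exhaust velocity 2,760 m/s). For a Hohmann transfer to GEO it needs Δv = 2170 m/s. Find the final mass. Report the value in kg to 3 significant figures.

m₀/m_f = exp(Δv / v_e) = exp(2170 / 2760.0) = exp(0.7862) = 2.1951.
m_f = m₀ / 2.1951 = 7,030 / 2.1951 = 3,202.59 kg.

final mass ≈ 3200 kg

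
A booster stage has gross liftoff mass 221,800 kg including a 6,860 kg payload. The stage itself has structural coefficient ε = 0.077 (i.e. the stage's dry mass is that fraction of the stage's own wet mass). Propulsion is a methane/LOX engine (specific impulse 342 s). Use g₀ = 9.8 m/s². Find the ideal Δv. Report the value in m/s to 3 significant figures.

Stage wet mass = m₀ − payload = 221,800 − 6,860 = 214,940 kg.
Stage dry mass = ε × stage wet mass = 0.077 × 214,940 = 16,550.4 kg.
Burnout mass m_f = stage dry + payload = 16,550.4 + 6,860 = 23,410.4 kg.
v_e = Isp · g₀ = 342 × 9.8 = 3351.6 m/s.
Rocket equation: Δv = v_e · ln(221,800/23,410.4) = 3351.6 × ln(9.474) = 3351.6 × 2.2486 ≈ 7536 m/s.

Δv ≈ 7540 m/s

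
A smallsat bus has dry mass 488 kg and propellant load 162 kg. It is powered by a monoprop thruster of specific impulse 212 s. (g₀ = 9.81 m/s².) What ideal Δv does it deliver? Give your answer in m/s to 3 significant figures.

Δv ≈ 596 m/s

v_e = Isp · g₀ = 212 × 9.81 = 2079.7 m/s.
m₀ = m_dry + m_prop = 488 + 162 = 650 kg.
From the ideal rocket equation, Δv = v_e · ln(m₀/m_f) = 2079.7 × ln(1.332) = 2079.7 × 0.2867 ≈ 596.2 m/s.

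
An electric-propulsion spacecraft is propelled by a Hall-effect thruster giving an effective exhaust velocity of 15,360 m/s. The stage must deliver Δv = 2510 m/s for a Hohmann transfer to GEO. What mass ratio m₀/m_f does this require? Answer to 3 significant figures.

By the Tsiolkovsky rocket equation, m₀/m_f = exp(Δv / v_e) = exp(2510 / 15360.0) = exp(0.1634) = 1.1775.

mass ratio ≈ 1.18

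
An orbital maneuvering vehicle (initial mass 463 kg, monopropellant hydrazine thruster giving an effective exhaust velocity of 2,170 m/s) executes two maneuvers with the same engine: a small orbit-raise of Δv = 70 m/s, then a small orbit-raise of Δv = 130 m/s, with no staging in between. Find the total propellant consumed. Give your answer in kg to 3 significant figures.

After the first burn: m = 463 × exp(−70/2170.0) = 463 × 0.96826 = 448.304 kg.
After the second burn: m = 448.304 × exp(−130/2170.0) = 448.304 × 0.94185 = 422.235 kg.
Total propellant = m₀ − m_final = 463 − 422.235 = 40.765 kg.

total propellant consumed ≈ 40.8 kg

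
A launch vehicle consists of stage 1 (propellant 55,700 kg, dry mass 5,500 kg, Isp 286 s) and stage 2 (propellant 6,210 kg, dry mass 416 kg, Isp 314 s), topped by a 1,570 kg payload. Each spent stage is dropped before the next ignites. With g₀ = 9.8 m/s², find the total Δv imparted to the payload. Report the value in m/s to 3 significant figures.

Δv ≈ 8910 m/s

Ignition mass of stage 1 = 55,700+5,500 + 6,210+416 + 1,570 = 69,396 kg.
Stage 1: m₀ = 69,396 kg, m_f = 69,396 − 55,700 = 13,696 kg; Δv = 286×9.8×ln(5.067) = 2802.8×1.6227 ≈ 4548 m/s.
Stage 2: m₀ = 8,196 kg, m_f = 8,196 − 6,210 = 1,986 kg; Δv = 314×9.8×ln(4.127) = 3077.2×1.4175 ≈ 4362 m/s.
Total Δv = 4548 + 4362 = 8910 m/s.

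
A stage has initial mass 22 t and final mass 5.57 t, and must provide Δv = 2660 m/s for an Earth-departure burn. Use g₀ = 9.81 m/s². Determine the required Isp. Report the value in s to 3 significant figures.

Isp ≈ 197 s

ln(m₀/m_f) = ln(22000/5570) = ln(3.95) = 1.3736.
Using Δv = v_e ln(m₀/m_f): v_e = Δv / ln(m₀/m_f) = 2660 / 1.3736 = 1936.5 m/s.
Isp = v_e / g₀ = 1936.5 / 9.81 = 197.4 s.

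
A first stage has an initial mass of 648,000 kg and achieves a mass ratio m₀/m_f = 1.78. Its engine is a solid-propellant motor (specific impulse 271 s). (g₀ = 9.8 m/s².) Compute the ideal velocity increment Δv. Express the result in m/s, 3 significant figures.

Δv ≈ 1530 m/s

v_e = Isp · g₀ = 271 × 9.8 = 2655.8 m/s.
By the Tsiolkovsky rocket equation, Δv = v_e · ln(1.78) = 2655.8 × 0.5766 ≈ 1531.4 m/s.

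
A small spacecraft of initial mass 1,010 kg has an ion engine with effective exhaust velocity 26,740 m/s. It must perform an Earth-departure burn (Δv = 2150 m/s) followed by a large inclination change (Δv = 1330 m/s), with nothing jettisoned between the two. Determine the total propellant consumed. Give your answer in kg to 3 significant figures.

After the first burn: m = 1010 × exp(−2150/26740.0) = 1010 × 0.92274 = 931.967 kg.
After the second burn: m = 931.967 × exp(−1330/26740.0) = 931.967 × 0.95148 = 886.748 kg.
Total propellant = m₀ − m_final = 1010 − 886.748 = 123.252 kg.

total propellant consumed ≈ 123 kg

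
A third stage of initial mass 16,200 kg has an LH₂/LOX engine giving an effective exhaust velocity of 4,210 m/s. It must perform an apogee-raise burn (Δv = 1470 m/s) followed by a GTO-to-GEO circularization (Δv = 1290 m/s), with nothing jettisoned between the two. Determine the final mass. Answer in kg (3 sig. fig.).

final mass ≈ 8410 kg

After the first burn: m = 16200 × exp(−1470/4210.0) = 16200 × 0.70527 = 11,425.4 kg.
After the second burn: m = 11,425.4 × exp(−1290/4210.0) = 11,425.4 × 0.73608 = 8,410.01 kg.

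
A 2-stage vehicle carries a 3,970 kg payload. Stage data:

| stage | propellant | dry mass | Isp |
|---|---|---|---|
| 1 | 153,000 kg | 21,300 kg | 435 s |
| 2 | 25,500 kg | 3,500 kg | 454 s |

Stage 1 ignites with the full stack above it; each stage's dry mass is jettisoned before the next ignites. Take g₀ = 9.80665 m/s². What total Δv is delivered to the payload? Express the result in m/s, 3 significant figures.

Δv ≈ 12300 m/s

Ignition mass of stage 1 = 153,000+21,300 + 25,500+3,500 + 3,970 = 207,270 kg.
Stage 1: m₀ = 207,270 kg, m_f = 207,270 − 153,000 = 54,270 kg; Δv = 435×9.80665×ln(3.819) = 4265.9×1.3401 ≈ 5717 m/s.
Stage 2: m₀ = 32,970 kg, m_f = 32,970 − 25,500 = 7,470 kg; Δv = 454×9.80665×ln(4.414) = 4452.2×1.4847 ≈ 6610 m/s.
Total Δv = 5717 + 6610 = 12327 m/s.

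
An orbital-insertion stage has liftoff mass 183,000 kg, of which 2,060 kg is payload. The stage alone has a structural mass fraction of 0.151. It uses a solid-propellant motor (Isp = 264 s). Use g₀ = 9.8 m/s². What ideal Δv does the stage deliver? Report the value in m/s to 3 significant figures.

Δv ≈ 4730 m/s

Stage wet mass = m₀ − payload = 183,000 − 2,060 = 180,940 kg.
Stage dry mass = ε × stage wet mass = 0.151 × 180,940 = 27,321.9 kg.
Burnout mass m_f = stage dry + payload = 27,321.9 + 2,060 = 29,381.9 kg.
v_e = Isp · g₀ = 264 × 9.8 = 2587.2 m/s.
Rocket equation: Δv = v_e · ln(183,000/29,381.9) = 2587.2 × ln(6.228) = 2587.2 × 1.8291 ≈ 4732 m/s.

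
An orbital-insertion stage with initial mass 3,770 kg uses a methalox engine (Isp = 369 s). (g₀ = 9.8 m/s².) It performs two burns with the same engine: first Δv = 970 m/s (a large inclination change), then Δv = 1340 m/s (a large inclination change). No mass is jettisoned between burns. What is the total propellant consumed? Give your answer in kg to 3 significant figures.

v_e = Isp · g₀ = 369 × 9.8 = 3616.2 m/s.
After the first burn: m = 3770 × exp(−970/3616.2) = 3770 × 0.76473 = 2,883.03 kg.
After the second burn: m = 2,883.03 × exp(−1340/3616.2) = 2,883.03 × 0.69035 = 1,990.3 kg.
Total propellant = m₀ − m_final = 3770 − 1,990.3 = 1,779.7 kg.

total propellant consumed ≈ 1780 kg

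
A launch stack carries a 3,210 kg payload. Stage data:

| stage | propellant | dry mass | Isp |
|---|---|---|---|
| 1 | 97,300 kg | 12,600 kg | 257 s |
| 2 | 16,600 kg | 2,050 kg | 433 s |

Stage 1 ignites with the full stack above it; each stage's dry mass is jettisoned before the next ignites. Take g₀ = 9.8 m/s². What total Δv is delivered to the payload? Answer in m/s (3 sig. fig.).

Ignition mass of stage 1 = 97,300+12,600 + 16,600+2,050 + 3,210 = 131,760 kg.
Stage 1: m₀ = 131,760 kg, m_f = 131,760 − 97,300 = 34,460 kg; Δv = 257×9.8×ln(3.824) = 2518.6×1.3412 ≈ 3378 m/s.
Stage 2: m₀ = 21,860 kg, m_f = 21,860 − 16,600 = 5,260 kg; Δv = 433×9.8×ln(4.156) = 4243.4×1.4245 ≈ 6045 m/s.
Total Δv = 3378 + 6045 = 9423 m/s.

Δv ≈ 9420 m/s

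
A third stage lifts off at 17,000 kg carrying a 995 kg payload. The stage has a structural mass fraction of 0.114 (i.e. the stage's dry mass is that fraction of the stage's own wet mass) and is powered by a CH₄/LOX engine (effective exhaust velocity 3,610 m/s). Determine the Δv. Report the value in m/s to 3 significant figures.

Stage wet mass = m₀ − payload = 17,000 − 995 = 16,005 kg.
Stage dry mass = ε × stage wet mass = 0.114 × 16,005 = 1,824.57 kg.
Burnout mass m_f = stage dry + payload = 1,824.57 + 995 = 2,819.57 kg.
Using Δv = v_e ln(m₀/m_f): Δv = v_e · ln(17,000/2,819.57) = 3610.0 × ln(6.029) = 3610.0 × 1.7966 ≈ 6486 m/s.

Δv ≈ 6490 m/s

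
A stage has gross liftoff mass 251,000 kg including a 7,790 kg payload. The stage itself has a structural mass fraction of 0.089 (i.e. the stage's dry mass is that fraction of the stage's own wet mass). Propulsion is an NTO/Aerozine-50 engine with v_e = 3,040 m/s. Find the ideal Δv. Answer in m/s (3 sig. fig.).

Stage wet mass = m₀ − payload = 251,000 − 7,790 = 243,210 kg.
Stage dry mass = ε × stage wet mass = 0.089 × 243,210 = 21,645.7 kg.
Burnout mass m_f = stage dry + payload = 21,645.7 + 7,790 = 29,435.7 kg.
Using Δv = v_e ln(m₀/m_f): Δv = v_e · ln(251,000/29,435.7) = 3040.0 × ln(8.527) = 3040.0 × 2.1432 ≈ 6515 m/s.

Δv ≈ 6520 m/s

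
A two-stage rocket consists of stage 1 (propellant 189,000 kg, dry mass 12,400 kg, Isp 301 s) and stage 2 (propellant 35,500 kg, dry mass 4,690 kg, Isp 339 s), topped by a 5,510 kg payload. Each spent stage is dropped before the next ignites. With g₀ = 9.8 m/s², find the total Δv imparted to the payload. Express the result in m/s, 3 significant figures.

Δv ≈ 9250 m/s

Ignition mass of stage 1 = 189,000+12,400 + 35,500+4,690 + 5,510 = 247,100 kg.
Stage 1: m₀ = 247,100 kg, m_f = 247,100 − 189,000 = 58,100 kg; Δv = 301×9.8×ln(4.253) = 2949.8×1.4476 ≈ 4270 m/s.
Stage 2: m₀ = 45,700 kg, m_f = 45,700 − 35,500 = 10,200 kg; Δv = 339×9.8×ln(4.48) = 3322.2×1.4997 ≈ 4982 m/s.
Total Δv = 4270 + 4982 = 9252 m/s.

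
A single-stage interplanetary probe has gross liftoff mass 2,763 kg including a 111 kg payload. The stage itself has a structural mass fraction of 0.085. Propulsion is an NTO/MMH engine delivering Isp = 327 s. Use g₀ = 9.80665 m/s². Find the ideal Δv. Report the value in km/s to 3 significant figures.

Δv ≈ 6.75 km/s

Stage wet mass = m₀ − payload = 2,763 − 111 = 2,652 kg.
Stage dry mass = ε × stage wet mass = 0.085 × 2,652 = 225.42 kg.
Burnout mass m_f = stage dry + payload = 225.42 + 111 = 336.42 kg.
v_e = Isp · g₀ = 327 × 9.80665 = 3206.8 m/s.
Using Δv = v_e ln(m₀/m_f): Δv = v_e · ln(2,763/336.42) = 3206.8 × ln(8.213) = 3206.8 × 2.1057 ≈ 6753 m/s.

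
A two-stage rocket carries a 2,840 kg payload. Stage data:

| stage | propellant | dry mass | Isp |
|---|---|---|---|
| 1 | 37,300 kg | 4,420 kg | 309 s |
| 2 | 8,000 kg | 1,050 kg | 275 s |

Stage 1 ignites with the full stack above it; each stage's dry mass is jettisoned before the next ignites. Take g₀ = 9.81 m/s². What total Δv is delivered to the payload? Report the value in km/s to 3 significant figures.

Ignition mass of stage 1 = 37,300+4,420 + 8,000+1,050 + 2,840 = 53,610 kg.
Stage 1: m₀ = 53,610 kg, m_f = 53,610 − 37,300 = 16,310 kg; Δv = 309×9.81×ln(3.287) = 3031.3×1.1900 ≈ 3607 m/s.
Stage 2: m₀ = 11,890 kg, m_f = 11,890 − 8,000 = 3,890 kg; Δv = 275×9.81×ln(3.057) = 2697.8×1.1173 ≈ 3014 m/s.
Total Δv = 3607 + 3014 = 6621 m/s.

Δv ≈ 6.62 km/s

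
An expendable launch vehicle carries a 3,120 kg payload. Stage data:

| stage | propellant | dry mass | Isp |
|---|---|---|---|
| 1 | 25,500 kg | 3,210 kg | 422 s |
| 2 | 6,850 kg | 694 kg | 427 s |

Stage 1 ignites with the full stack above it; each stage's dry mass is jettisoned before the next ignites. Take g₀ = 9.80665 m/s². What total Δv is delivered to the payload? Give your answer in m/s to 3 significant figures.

Ignition mass of stage 1 = 25,500+3,210 + 6,850+694 + 3,120 = 39,374 kg.
Stage 1: m₀ = 39,374 kg, m_f = 39,374 − 25,500 = 13,874 kg; Δv = 422×9.80665×ln(2.838) = 4138.4×1.0431 ≈ 4317 m/s.
Stage 2: m₀ = 10,664 kg, m_f = 10,664 − 6,850 = 3,814 kg; Δv = 427×9.80665×ln(2.796) = 4187.4×1.0282 ≈ 4306 m/s.
Total Δv = 4317 + 4306 = 8623 m/s.

Δv ≈ 8620 m/s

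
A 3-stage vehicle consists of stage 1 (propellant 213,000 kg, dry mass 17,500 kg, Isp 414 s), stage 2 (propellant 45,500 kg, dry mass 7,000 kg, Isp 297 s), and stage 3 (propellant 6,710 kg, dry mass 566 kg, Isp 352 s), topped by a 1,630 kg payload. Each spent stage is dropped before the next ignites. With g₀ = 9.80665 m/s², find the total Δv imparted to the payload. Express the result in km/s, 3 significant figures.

Ignition mass of stage 1 = 213,000+17,500 + 45,500+7,000 + 6,710+566 + 1,630 = 291,906 kg.
Stage 1: m₀ = 291,906 kg, m_f = 291,906 − 213,000 = 78,906 kg; Δv = 414×9.80665×ln(3.699) = 4060.0×1.3082 ≈ 5311 m/s.
Stage 2: m₀ = 61,406 kg, m_f = 61,406 − 45,500 = 15,906 kg; Δv = 297×9.80665×ln(3.861) = 2912.6×1.3508 ≈ 3934 m/s.
Stage 3: m₀ = 8,906 kg, m_f = 8,906 − 6,710 = 2,196 kg; Δv = 352×9.80665×ln(4.056) = 3451.9×1.4001 ≈ 4833 m/s.
Total Δv = 5311 + 3934 + 4833 = 14078 m/s.

Δv ≈ 14.1 km/s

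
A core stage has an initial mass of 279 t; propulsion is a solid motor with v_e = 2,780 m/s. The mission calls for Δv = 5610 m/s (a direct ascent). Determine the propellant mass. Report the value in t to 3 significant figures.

Rocket equation: m₀/m_f = exp(Δv / v_e) = exp(5610 / 2780.0) = exp(2.0180) = 7.5232.
m_f = 279 / 7.5232 = 37.0853 t, so propellant = m₀ − m_f = 279 − 37.0853 = 241.9147 t.

propellant mass ≈ 242 t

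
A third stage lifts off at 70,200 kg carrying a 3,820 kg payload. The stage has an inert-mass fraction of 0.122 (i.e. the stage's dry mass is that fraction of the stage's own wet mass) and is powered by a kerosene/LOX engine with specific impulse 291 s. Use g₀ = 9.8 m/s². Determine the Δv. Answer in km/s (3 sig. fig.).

Δv ≈ 5.06 km/s

Stage wet mass = m₀ − payload = 70,200 − 3,820 = 66,380 kg.
Stage dry mass = ε × stage wet mass = 0.122 × 66,380 = 8,098.36 kg.
Burnout mass m_f = stage dry + payload = 8,098.36 + 3,820 = 11,918.36 kg.
v_e = Isp · g₀ = 291 × 9.8 = 2851.8 m/s.
By the Tsiolkovsky rocket equation, Δv = v_e · ln(70,200/11,918.36) = 2851.8 × ln(5.89) = 2851.8 × 1.7733 ≈ 5057 m/s.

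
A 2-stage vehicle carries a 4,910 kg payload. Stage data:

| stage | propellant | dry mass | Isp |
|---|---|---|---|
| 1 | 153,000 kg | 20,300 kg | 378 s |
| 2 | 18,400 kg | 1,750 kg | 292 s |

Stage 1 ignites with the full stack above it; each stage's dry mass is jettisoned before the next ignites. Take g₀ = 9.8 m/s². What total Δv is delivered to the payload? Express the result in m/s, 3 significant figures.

Δv ≈ 9260 m/s

Ignition mass of stage 1 = 153,000+20,300 + 18,400+1,750 + 4,910 = 198,360 kg.
Stage 1: m₀ = 198,360 kg, m_f = 198,360 − 153,000 = 45,360 kg; Δv = 378×9.8×ln(4.373) = 3704.4×1.4755 ≈ 5466 m/s.
Stage 2: m₀ = 25,060 kg, m_f = 25,060 − 18,400 = 6,660 kg; Δv = 292×9.8×ln(3.763) = 2861.6×1.3252 ≈ 3792 m/s.
Total Δv = 5466 + 3792 = 9258 m/s.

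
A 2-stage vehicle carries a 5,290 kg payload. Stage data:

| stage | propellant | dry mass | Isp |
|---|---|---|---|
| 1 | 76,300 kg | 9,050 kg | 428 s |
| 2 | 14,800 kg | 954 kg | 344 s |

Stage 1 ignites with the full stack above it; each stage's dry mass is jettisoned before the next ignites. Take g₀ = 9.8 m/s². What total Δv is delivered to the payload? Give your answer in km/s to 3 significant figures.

Δv ≈ 9.39 km/s

Ignition mass of stage 1 = 76,300+9,050 + 14,800+954 + 5,290 = 106,394 kg.
Stage 1: m₀ = 106,394 kg, m_f = 106,394 − 76,300 = 30,094 kg; Δv = 428×9.8×ln(3.535) = 4194.4×1.2628 ≈ 5297 m/s.
Stage 2: m₀ = 21,044 kg, m_f = 21,044 − 14,800 = 6,244 kg; Δv = 344×9.8×ln(3.37) = 3371.2×1.2150 ≈ 4096 m/s.
Total Δv = 5297 + 4096 = 9393 m/s.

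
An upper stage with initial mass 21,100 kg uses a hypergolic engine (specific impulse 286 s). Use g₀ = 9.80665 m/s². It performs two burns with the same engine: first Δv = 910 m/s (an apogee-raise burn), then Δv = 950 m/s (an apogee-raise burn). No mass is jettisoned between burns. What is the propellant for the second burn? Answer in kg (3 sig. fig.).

propellant for the second burn ≈ 4380 kg

v_e = Isp · g₀ = 286 × 9.80665 = 2804.7 m/s.
After the first burn: m = 21100 × exp(−910/2804.7) = 21100 × 0.72292 = 15,253.6 kg.
After the second burn: m = 15,253.6 × exp(−950/2804.7) = 15,253.6 × 0.71268 = 10,870.9 kg.
Second-burn propellant = 15,253.6 − 10,870.9 = 4,382.7 kg.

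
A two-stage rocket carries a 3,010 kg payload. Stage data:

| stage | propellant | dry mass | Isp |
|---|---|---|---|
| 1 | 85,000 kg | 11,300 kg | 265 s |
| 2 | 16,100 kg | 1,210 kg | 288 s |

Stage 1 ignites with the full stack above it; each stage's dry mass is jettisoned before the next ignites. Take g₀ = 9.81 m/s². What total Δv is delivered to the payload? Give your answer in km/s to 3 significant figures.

Ignition mass of stage 1 = 85,000+11,300 + 16,100+1,210 + 3,010 = 116,620 kg.
Stage 1: m₀ = 116,620 kg, m_f = 116,620 − 85,000 = 31,620 kg; Δv = 265×9.81×ln(3.688) = 2599.7×1.3051 ≈ 3393 m/s.
Stage 2: m₀ = 20,320 kg, m_f = 20,320 − 16,100 = 4,220 kg; Δv = 288×9.81×ln(4.815) = 2825.3×1.5718 ≈ 4441 m/s.
Total Δv = 3393 + 4441 = 7834 m/s.

Δv ≈ 7.83 km/s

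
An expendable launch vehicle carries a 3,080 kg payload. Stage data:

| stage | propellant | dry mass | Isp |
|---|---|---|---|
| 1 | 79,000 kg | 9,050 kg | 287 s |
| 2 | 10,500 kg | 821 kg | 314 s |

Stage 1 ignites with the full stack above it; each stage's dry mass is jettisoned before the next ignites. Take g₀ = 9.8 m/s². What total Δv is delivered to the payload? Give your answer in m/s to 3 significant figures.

Ignition mass of stage 1 = 79,000+9,050 + 10,500+821 + 3,080 = 102,451 kg.
Stage 1: m₀ = 102,451 kg, m_f = 102,451 − 79,000 = 23,451 kg; Δv = 287×9.8×ln(4.369) = 2812.6×1.4745 ≈ 4147 m/s.
Stage 2: m₀ = 14,401 kg, m_f = 14,401 − 10,500 = 3,901 kg; Δv = 314×9.8×ln(3.692) = 3077.2×1.3061 ≈ 4019 m/s.
Total Δv = 4147 + 4019 = 8166 m/s.

Δv ≈ 8170 m/s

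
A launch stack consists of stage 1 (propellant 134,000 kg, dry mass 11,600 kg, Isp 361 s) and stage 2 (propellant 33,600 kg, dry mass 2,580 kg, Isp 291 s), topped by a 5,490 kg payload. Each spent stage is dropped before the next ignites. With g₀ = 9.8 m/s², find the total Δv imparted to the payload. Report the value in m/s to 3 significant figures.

Δv ≈ 9130 m/s

Ignition mass of stage 1 = 134,000+11,600 + 33,600+2,580 + 5,490 = 187,270 kg.
Stage 1: m₀ = 187,270 kg, m_f = 187,270 − 134,000 = 53,270 kg; Δv = 361×9.8×ln(3.515) = 3537.8×1.2572 ≈ 4448 m/s.
Stage 2: m₀ = 41,670 kg, m_f = 41,670 − 33,600 = 8,070 kg; Δv = 291×9.8×ln(5.164) = 2851.8×1.6416 ≈ 4682 m/s.
Total Δv = 4448 + 4682 = 9130 m/s.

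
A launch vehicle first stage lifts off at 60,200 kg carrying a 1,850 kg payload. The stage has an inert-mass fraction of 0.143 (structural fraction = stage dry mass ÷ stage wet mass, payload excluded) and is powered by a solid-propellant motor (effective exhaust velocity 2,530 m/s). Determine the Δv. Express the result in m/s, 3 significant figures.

Stage wet mass = m₀ − payload = 60,200 − 1,850 = 58,350 kg.
Stage dry mass = ε × stage wet mass = 0.143 × 58,350 = 8,344.05 kg.
Burnout mass m_f = stage dry + payload = 8,344.05 + 1,850 = 10,194.05 kg.
Δv = v_e · ln(60,200/10,194.05) = 2530.0 × ln(5.905) = 2530.0 × 1.7759 ≈ 4493 m/s.

Δv ≈ 4490 m/s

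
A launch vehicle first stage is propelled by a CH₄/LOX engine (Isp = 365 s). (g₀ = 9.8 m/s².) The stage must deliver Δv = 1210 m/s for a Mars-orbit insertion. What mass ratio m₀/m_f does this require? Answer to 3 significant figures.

mass ratio ≈ 1.40

v_e = Isp · g₀ = 365 × 9.8 = 3577.0 m/s.
Using Δv = v_e ln(m₀/m_f): m₀/m_f = exp(Δv / v_e) = exp(1210 / 3577.0) = exp(0.3383) = 1.4025.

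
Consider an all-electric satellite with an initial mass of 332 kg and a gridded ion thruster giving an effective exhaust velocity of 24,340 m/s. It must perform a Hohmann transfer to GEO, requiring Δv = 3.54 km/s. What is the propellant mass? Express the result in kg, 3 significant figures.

By the Tsiolkovsky rocket equation, m₀/m_f = exp(Δv / v_e) = exp(3540 / 24340.0) = exp(0.1454) = 1.1565.
m_f = 332 / 1.1565 = 287.073 kg, so propellant = m₀ − m_f = 332 − 287.073 = 44.927 kg.

propellant mass ≈ 44.9 kg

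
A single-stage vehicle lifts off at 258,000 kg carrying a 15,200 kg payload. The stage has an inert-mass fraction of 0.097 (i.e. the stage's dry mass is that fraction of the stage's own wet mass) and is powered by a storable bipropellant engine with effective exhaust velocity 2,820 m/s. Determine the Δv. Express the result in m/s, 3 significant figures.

Δv ≈ 5350 m/s

Stage wet mass = m₀ − payload = 258,000 − 15,200 = 242,800 kg.
Stage dry mass = ε × stage wet mass = 0.097 × 242,800 = 23,551.6 kg.
Burnout mass m_f = stage dry + payload = 23,551.6 + 15,200 = 38,751.6 kg.
From the ideal rocket equation, Δv = v_e · ln(258,000/38,751.6) = 2820.0 × ln(6.658) = 2820.0 × 1.8958 ≈ 5346 m/s.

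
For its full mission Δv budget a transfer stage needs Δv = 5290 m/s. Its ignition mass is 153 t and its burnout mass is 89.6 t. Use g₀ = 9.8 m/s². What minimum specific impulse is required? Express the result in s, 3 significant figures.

Isp ≈ 1010 s

ln(m₀/m_f) = ln(153000/89600) = ln(1.708) = 0.5351.
Rocket equation: v_e = Δv / ln(m₀/m_f) = 5290 / 0.5351 = 9886.3 m/s.
Isp = v_e / g₀ = 9886.3 / 9.8 = 1008.8 s.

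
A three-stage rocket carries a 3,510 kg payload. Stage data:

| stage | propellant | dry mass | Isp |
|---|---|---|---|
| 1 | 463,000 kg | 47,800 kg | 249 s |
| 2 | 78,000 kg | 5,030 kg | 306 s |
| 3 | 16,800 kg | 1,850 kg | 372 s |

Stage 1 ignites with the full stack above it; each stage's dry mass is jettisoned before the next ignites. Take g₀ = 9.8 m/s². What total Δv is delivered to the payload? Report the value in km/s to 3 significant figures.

Δv ≈ 12.6 km/s

Ignition mass of stage 1 = 463,000+47,800 + 78,000+5,030 + 16,800+1,850 + 3,510 = 615,990 kg.
Stage 1: m₀ = 615,990 kg, m_f = 615,990 − 463,000 = 152,990 kg; Δv = 249×9.8×ln(4.026) = 2440.2×1.3929 ≈ 3399 m/s.
Stage 2: m₀ = 105,190 kg, m_f = 105,190 − 78,000 = 27,190 kg; Δv = 306×9.8×ln(3.869) = 2998.8×1.3529 ≈ 4057 m/s.
Stage 3: m₀ = 22,160 kg, m_f = 22,160 − 16,800 = 5,360 kg; Δv = 372×9.8×ln(4.134) = 3645.6×1.4193 ≈ 5174 m/s.
Total Δv = 3399 + 4057 + 5174 = 12630 m/s.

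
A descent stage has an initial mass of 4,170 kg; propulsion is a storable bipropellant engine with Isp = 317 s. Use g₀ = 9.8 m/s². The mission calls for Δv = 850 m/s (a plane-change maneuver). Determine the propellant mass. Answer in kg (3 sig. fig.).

v_e = Isp · g₀ = 317 × 9.8 = 3106.6 m/s.
m₀/m_f = exp(Δv / v_e) = exp(850 / 3106.6) = exp(0.2736) = 1.3147.
m_f = 4,170 / 1.3147 = 3,171.83 kg, so propellant = m₀ − m_f = 4,170 − 3,171.83 = 998.17 kg.

propellant mass ≈ 998 kg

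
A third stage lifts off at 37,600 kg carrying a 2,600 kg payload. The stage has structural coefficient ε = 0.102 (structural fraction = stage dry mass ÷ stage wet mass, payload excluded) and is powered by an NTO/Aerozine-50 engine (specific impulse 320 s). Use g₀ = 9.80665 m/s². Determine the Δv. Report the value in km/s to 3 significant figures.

Stage wet mass = m₀ − payload = 37,600 − 2,600 = 35,000 kg.
Stage dry mass = ε × stage wet mass = 0.102 × 35,000 = 3,570 kg.
Burnout mass m_f = stage dry + payload = 3,570 + 2,600 = 6,170 kg.
v_e = Isp · g₀ = 320 × 9.80665 = 3138.1 m/s.
Rocket equation: Δv = v_e · ln(37,600/6,170) = 3138.1 × ln(6.094) = 3138.1 × 1.8073 ≈ 5672 m/s.

Δv ≈ 5.67 km/s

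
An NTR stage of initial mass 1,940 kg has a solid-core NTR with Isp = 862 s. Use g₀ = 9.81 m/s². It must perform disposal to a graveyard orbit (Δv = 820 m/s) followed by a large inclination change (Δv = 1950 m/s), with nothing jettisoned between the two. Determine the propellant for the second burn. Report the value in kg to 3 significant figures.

propellant for the second burn ≈ 363 kg

v_e = Isp · g₀ = 862 × 9.81 = 8456.2 m/s.
After the first burn: m = 1940 × exp(−820/8456.2) = 1940 × 0.90758 = 1,760.71 kg.
After the second burn: m = 1,760.71 × exp(−1950/8456.2) = 1,760.71 × 0.79406 = 1,398.11 kg.
Second-burn propellant = 1,760.71 − 1,398.11 = 362.6 kg.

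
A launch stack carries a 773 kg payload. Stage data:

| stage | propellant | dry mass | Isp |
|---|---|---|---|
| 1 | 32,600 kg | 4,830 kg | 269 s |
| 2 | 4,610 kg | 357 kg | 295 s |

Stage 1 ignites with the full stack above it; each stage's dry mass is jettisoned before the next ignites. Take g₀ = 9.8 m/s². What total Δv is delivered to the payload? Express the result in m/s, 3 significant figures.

Δv ≈ 8410 m/s

Ignition mass of stage 1 = 32,600+4,830 + 4,610+357 + 773 = 43,170 kg.
Stage 1: m₀ = 43,170 kg, m_f = 43,170 − 32,600 = 10,570 kg; Δv = 269×9.8×ln(4.084) = 2636.2×1.4071 ≈ 3709 m/s.
Stage 2: m₀ = 5,740 kg, m_f = 5,740 − 4,610 = 1,130 kg; Δv = 295×9.8×ln(5.08) = 2891.0×1.6252 ≈ 4699 m/s.
Total Δv = 3709 + 4699 = 8408 m/s.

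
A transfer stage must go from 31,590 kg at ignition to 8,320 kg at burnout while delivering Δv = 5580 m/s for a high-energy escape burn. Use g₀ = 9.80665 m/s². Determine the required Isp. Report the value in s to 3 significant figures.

Isp ≈ 426 s

ln(m₀/m_f) = ln(31590/8320) = ln(3.797) = 1.3342.
From the ideal rocket equation, v_e = Δv / ln(m₀/m_f) = 5580 / 1.3342 = 4182.3 m/s.
Isp = v_e / g₀ = 4182.3 / 9.80665 = 426.5 s.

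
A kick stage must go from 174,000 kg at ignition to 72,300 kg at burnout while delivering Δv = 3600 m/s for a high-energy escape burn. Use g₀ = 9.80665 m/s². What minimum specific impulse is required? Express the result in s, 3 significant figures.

Isp ≈ 418 s

ln(m₀/m_f) = ln(174000/72300) = ln(2.407) = 0.8782.
v_e = Δv / ln(m₀/m_f) = 3600 / 0.8782 = 4099.1 m/s.
Isp = v_e / g₀ = 4099.1 / 9.80665 = 418.0 s.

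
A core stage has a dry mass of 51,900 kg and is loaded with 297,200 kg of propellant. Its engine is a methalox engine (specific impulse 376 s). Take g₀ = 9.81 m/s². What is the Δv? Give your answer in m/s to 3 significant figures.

v_e = Isp · g₀ = 376 × 9.81 = 3688.6 m/s.
m₀ = m_dry + m_prop = 51,900 + 297,200 = 349,100 kg.
By the Tsiolkovsky rocket equation, Δv = v_e · ln(m₀/m_f) = 3688.6 × ln(6.726) = 3688.6 × 1.9060 ≈ 7030.5 m/s.

Δv ≈ 7030 m/s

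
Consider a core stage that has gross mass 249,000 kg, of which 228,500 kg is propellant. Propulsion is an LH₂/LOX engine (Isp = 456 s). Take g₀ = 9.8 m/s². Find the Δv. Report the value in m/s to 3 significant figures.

Δv ≈ 11200 m/s

v_e = Isp · g₀ = 456 × 9.8 = 4468.8 m/s.
m_f = m₀ − m_prop = 249,000 − 228,500 = 20,500 kg.
Using Δv = v_e ln(m₀/m_f): Δv = v_e · ln(m₀/m_f) = 4468.8 × ln(12.15) = 4468.8 × 2.4970 ≈ 11158.7 m/s.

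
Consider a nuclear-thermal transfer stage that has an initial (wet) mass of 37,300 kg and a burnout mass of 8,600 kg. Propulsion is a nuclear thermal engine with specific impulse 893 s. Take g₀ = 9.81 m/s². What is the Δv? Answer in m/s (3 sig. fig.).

v_e = Isp · g₀ = 893 × 9.81 = 8760.3 m/s.
From the ideal rocket equation, Δv = v_e · ln(m₀/m_f) = 8760.3 × ln(4.337) = 8760.3 × 1.4672 ≈ 12853.4 m/s.

Δv ≈ 12900 m/s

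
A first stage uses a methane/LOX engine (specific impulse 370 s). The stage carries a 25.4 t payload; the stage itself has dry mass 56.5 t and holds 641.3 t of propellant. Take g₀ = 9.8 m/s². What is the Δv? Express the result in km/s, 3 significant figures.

Δv ≈ 7.90 km/s

v_e = Isp · g₀ = 370 × 9.8 = 3626.0 m/s.
m₀ = payload + dry + propellant = 25.4 + 56.5 + 641.3 = 723.2 t.
m_f = payload + dry = 25.4 + 56.5 = 81.9 t.
Rocket equation: Δv = v_e · ln(m₀/m_f) = 3626.0 × ln(8.83) = 3626.0 × 2.1782 ≈ 7898.1 m/s.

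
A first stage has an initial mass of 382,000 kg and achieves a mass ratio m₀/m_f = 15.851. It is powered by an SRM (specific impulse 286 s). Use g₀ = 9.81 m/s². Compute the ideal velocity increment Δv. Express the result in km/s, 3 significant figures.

Δv ≈ 7.75 km/s

v_e = Isp · g₀ = 286 × 9.81 = 2805.7 m/s.
Δv = v_e · ln(15.851) = 2805.7 × 2.7632 ≈ 7752.7 m/s.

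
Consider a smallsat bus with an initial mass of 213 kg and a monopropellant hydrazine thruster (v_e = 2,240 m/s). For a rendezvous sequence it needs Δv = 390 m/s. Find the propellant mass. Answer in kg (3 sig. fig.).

Using Δv = v_e ln(m₀/m_f): m₀/m_f = exp(Δv / v_e) = exp(390 / 2240.0) = exp(0.1741) = 1.1902.
m_f = 213 / 1.1902 = 178.962 kg, so propellant = m₀ − m_f = 213 − 178.962 = 34.038 kg.

propellant mass ≈ 34.0 kg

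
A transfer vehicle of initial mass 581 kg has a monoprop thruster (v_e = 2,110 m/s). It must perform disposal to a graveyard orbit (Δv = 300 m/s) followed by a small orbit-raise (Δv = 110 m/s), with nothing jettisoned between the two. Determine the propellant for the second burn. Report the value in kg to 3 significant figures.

After the first burn: m = 581 × exp(−300/2110.0) = 581 × 0.86747 = 504 kg.
After the second burn: m = 504 × exp(−110/2110.0) = 504 × 0.94920 = 478.397 kg.
Second-burn propellant = 504 − 478.397 = 25.603 kg.

propellant for the second burn ≈ 25.6 kg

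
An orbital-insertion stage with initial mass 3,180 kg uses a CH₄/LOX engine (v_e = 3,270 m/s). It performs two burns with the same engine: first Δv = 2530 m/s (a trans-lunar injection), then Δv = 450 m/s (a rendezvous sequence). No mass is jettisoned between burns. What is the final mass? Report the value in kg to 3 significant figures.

final mass ≈ 1280 kg

After the first burn: m = 3180 × exp(−2530/3270.0) = 3180 × 0.46130 = 1,466.93 kg.
After the second burn: m = 1,466.93 × exp(−450/3270.0) = 1,466.93 × 0.87143 = 1,278.33 kg.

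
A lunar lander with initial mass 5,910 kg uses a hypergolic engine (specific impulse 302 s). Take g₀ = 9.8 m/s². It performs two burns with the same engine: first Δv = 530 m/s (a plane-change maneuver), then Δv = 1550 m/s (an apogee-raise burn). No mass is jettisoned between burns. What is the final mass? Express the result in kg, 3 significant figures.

final mass ≈ 2930 kg

v_e = Isp · g₀ = 302 × 9.8 = 2959.6 m/s.
After the first burn: m = 5910 × exp(−530/2959.6) = 5910 × 0.83604 = 4,941 kg.
After the second burn: m = 4,941 × exp(−1550/2959.6) = 4,941 × 0.59231 = 2,926.6 kg.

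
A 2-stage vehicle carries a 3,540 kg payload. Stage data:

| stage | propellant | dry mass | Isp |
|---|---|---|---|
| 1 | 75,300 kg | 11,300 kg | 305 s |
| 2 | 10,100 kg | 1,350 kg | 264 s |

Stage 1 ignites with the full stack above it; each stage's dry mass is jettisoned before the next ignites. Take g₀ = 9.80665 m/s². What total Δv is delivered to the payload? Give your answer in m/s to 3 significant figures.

Δv ≈ 6940 m/s

Ignition mass of stage 1 = 75,300+11,300 + 10,100+1,350 + 3,540 = 101,590 kg.
Stage 1: m₀ = 101,590 kg, m_f = 101,590 − 75,300 = 26,290 kg; Δv = 305×9.80665×ln(3.864) = 2991.0×1.3518 ≈ 4043 m/s.
Stage 2: m₀ = 14,990 kg, m_f = 14,990 − 10,100 = 4,890 kg; Δv = 264×9.80665×ln(3.065) = 2589.0×1.1202 ≈ 2900 m/s.
Total Δv = 4043 + 2900 = 6943 m/s.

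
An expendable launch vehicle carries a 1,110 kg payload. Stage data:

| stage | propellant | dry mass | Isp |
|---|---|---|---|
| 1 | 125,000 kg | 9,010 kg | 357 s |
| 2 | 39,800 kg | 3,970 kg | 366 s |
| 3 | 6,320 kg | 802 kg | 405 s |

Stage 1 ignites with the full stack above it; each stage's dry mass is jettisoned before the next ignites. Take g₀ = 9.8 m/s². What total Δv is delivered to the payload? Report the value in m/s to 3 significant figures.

Ignition mass of stage 1 = 125,000+9,010 + 39,800+3,970 + 6,320+802 + 1,110 = 186,012 kg.
Stage 1: m₀ = 186,012 kg, m_f = 186,012 − 125,000 = 61,012 kg; Δv = 357×9.8×ln(3.049) = 3498.6×1.1147 ≈ 3900 m/s.
Stage 2: m₀ = 52,002 kg, m_f = 52,002 − 39,800 = 12,202 kg; Δv = 366×9.8×ln(4.262) = 3586.8×1.4497 ≈ 5200 m/s.
Stage 3: m₀ = 8,232 kg, m_f = 8,232 − 6,320 = 1,912 kg; Δv = 405×9.8×ln(4.305) = 3969.0×1.4599 ≈ 5794 m/s.
Total Δv = 3900 + 5200 + 5794 = 14894 m/s.

Δv ≈ 14900 m/s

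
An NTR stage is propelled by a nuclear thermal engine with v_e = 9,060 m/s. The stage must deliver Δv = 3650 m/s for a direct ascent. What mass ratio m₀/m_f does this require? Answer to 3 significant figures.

By the Tsiolkovsky rocket equation, m₀/m_f = exp(Δv / v_e) = exp(3650 / 9060.0) = exp(0.4029) = 1.4961.

mass ratio ≈ 1.50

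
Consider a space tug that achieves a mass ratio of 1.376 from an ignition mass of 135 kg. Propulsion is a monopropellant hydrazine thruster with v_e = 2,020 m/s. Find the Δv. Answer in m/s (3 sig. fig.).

Rocket equation: Δv = v_e · ln(1.376) = 2020.0 × 0.3192 ≈ 644.7 m/s.

Δv ≈ 645 m/s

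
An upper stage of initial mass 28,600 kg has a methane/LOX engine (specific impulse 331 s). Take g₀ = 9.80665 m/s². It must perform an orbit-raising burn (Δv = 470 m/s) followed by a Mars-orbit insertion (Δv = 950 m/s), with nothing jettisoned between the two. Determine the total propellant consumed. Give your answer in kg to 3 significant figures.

v_e = Isp · g₀ = 331 × 9.80665 = 3246.0 m/s.
After the first burn: m = 28600 × exp(−470/3246.0) = 28600 × 0.86520 = 24,744.7 kg.
After the second burn: m = 24,744.7 × exp(−950/3246.0) = 24,744.7 × 0.74627 = 18,466.2 kg.
Total propellant = m₀ − m_final = 28600 − 18,466.2 = 10,133.8 kg.

total propellant consumed ≈ 10100 kg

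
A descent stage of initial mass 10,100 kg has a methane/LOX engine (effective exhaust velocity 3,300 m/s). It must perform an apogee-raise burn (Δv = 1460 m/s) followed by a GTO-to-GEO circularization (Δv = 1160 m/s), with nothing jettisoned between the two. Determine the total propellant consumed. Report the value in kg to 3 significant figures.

total propellant consumed ≈ 5530 kg

After the first burn: m = 10100 × exp(−1460/3300.0) = 10100 × 0.64248 = 6,489.05 kg.
After the second burn: m = 6,489.05 × exp(−1160/3300.0) = 6,489.05 × 0.70362 = 4,565.83 kg.
Total propellant = m₀ − m_final = 10100 − 4,565.83 = 5,534.17 kg.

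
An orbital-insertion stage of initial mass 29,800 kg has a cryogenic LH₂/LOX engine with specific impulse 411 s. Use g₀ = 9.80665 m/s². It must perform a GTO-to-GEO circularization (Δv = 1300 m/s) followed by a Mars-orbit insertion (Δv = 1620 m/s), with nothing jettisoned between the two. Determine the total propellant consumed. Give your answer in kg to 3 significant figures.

total propellant consumed ≈ 15400 kg

v_e = Isp · g₀ = 411 × 9.80665 = 4030.5 m/s.
After the first burn: m = 29800 × exp(−1300/4030.5) = 29800 × 0.72431 = 21,584.4 kg.
After the second burn: m = 21,584.4 × exp(−1620/4030.5) = 21,584.4 × 0.66903 = 14,440.6 kg.
Total propellant = m₀ − m_final = 29800 − 14,440.6 = 15,359.4 kg.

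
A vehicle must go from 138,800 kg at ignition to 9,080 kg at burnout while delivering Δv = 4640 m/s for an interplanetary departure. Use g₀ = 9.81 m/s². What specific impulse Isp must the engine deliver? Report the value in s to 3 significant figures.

ln(m₀/m_f) = ln(138800/9080) = ln(15.29) = 2.7270.
Rocket equation: v_e = Δv / ln(m₀/m_f) = 4640 / 2.7270 = 1701.5 m/s.
Isp = v_e / g₀ = 1701.5 / 9.81 = 173.4 s.

Isp ≈ 173 s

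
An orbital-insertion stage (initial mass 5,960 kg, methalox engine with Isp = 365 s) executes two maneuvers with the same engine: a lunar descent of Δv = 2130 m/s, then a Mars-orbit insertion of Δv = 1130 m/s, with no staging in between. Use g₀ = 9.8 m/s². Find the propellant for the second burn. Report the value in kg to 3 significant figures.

propellant for the second burn ≈ 890 kg

v_e = Isp · g₀ = 365 × 9.8 = 3577.0 m/s.
After the first burn: m = 5960 × exp(−2130/3577.0) = 5960 × 0.55130 = 3,285.75 kg.
After the second burn: m = 3,285.75 × exp(−1130/3577.0) = 3,285.75 × 0.72913 = 2,395.74 kg.
Second-burn propellant = 3,285.75 − 2,395.74 = 890.01 kg.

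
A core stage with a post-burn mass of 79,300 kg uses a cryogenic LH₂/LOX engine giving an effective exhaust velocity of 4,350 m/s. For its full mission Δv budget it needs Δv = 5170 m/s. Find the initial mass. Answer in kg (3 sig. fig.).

initial mass ≈ 260000 kg

m₀/m_f = exp(Δv / v_e) = exp(5170 / 4350.0) = exp(1.1885) = 3.2822.
m₀ = m_f × 3.2822 = 79,300 × 3.2822 = 260,278 kg.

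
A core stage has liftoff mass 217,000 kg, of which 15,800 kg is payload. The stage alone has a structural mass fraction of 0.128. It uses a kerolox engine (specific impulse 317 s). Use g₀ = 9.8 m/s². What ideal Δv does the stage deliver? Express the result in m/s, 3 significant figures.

Stage wet mass = m₀ − payload = 217,000 − 15,800 = 201,200 kg.
Stage dry mass = ε × stage wet mass = 0.128 × 201,200 = 25,753.6 kg.
Burnout mass m_f = stage dry + payload = 25,753.6 + 15,800 = 41,553.6 kg.
v_e = Isp · g₀ = 317 × 9.8 = 3106.6 m/s.
From the ideal rocket equation, Δv = v_e · ln(217,000/41,553.6) = 3106.6 × ln(5.222) = 3106.6 × 1.6529 ≈ 5135 m/s.

Δv ≈ 5130 m/s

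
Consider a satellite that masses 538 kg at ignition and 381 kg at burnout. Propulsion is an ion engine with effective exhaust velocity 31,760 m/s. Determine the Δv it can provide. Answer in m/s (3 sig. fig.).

Δv ≈ 11000 m/s

Δv = v_e · ln(m₀/m_f) = 31760.0 × ln(1.412) = 31760.0 × 0.3451 ≈ 10959.1 m/s.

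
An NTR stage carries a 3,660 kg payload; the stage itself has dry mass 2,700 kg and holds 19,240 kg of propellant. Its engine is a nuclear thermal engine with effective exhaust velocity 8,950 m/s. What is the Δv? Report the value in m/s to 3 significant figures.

Δv ≈ 12500 m/s

m₀ = payload + dry + propellant = 3,660 + 2,700 + 19,240 = 25,600 kg.
m_f = payload + dry = 3,660 + 2,700 = 6,360 kg.
Using Δv = v_e ln(m₀/m_f): Δv = v_e · ln(m₀/m_f) = 8950.0 × ln(4.025) = 8950.0 × 1.3926 ≈ 12463.4 m/s.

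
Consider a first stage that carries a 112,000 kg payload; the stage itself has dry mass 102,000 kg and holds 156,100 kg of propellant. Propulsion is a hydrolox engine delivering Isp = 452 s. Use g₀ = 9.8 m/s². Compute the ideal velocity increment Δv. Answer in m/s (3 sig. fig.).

Δv ≈ 2430 m/s

v_e = Isp · g₀ = 452 × 9.8 = 4429.6 m/s.
m₀ = payload + dry + propellant = 112,000 + 102,000 + 156,100 = 370,100 kg.
m_f = payload + dry = 112,000 + 102,000 = 214,000 kg.
Δv = v_e · ln(m₀/m_f) = 4429.6 × ln(1.729) = 4429.6 × 0.5478 ≈ 2426.5 m/s.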